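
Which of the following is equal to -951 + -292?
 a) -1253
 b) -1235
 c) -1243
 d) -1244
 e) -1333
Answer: c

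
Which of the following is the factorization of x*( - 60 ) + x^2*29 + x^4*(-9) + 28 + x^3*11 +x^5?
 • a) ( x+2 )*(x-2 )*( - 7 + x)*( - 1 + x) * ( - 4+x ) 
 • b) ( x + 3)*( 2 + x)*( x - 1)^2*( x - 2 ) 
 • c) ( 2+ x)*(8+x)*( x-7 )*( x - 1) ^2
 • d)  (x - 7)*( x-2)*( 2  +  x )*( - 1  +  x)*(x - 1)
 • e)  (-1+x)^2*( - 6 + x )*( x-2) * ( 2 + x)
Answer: d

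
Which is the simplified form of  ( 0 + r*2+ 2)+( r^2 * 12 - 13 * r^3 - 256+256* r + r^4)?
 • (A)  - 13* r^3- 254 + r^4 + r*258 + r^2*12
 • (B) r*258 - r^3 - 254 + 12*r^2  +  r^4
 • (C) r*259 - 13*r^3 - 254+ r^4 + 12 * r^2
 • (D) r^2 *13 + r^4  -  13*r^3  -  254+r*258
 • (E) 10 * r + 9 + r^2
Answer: A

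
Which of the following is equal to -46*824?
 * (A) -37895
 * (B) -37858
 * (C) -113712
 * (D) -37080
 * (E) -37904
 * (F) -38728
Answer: E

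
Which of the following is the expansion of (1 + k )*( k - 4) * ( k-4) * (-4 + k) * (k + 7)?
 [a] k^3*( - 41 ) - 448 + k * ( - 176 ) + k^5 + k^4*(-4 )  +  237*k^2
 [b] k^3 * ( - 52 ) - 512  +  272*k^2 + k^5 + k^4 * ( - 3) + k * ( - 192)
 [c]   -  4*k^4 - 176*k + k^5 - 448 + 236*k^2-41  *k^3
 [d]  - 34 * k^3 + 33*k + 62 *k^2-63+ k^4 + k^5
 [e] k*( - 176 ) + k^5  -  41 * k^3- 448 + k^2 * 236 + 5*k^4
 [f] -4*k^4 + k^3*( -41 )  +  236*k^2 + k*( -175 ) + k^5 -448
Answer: c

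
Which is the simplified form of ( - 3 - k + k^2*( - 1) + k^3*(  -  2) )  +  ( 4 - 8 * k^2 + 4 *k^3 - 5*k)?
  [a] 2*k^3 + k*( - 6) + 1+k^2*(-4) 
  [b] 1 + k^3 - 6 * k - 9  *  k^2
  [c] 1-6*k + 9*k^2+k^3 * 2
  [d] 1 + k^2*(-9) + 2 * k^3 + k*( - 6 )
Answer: d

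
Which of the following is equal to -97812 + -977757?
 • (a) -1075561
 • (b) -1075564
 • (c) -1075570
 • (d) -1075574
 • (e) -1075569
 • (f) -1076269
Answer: e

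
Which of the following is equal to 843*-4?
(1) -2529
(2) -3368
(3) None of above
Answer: 3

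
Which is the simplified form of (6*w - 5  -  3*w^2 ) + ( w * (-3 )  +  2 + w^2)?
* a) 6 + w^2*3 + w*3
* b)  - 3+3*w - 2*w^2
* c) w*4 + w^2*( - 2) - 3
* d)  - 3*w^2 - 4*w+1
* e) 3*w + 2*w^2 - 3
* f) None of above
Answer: b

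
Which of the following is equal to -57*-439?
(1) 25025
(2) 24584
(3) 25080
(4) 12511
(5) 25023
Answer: 5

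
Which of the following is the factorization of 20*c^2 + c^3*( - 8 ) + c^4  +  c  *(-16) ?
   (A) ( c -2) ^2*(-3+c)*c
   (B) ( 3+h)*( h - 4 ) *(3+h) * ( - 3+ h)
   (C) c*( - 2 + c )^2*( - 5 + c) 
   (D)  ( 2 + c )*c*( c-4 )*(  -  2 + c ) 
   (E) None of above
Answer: E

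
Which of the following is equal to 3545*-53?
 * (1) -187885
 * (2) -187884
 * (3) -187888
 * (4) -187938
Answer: 1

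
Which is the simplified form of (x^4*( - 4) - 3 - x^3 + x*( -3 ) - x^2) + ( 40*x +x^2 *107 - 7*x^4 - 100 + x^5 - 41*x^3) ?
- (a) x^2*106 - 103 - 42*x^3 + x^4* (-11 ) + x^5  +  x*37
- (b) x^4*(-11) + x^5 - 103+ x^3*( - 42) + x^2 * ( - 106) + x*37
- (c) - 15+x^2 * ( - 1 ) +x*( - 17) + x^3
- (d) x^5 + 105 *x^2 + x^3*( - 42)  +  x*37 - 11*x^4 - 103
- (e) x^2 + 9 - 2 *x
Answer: a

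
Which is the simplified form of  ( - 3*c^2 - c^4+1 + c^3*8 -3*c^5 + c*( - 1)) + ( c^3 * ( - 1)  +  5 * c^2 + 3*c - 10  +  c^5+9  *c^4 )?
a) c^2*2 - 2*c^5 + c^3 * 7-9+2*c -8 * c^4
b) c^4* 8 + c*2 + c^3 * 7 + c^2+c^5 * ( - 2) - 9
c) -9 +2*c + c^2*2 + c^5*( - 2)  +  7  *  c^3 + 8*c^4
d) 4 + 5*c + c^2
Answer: c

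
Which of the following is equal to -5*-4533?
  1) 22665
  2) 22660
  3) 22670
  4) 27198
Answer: 1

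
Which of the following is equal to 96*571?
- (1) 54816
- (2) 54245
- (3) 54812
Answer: 1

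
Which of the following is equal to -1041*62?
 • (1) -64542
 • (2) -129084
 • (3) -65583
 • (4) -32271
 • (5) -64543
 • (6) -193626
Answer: 1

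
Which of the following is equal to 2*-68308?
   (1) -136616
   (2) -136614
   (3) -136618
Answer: 1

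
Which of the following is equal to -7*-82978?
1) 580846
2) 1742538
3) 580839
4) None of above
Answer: 1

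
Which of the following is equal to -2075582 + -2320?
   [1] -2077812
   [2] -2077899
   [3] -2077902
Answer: 3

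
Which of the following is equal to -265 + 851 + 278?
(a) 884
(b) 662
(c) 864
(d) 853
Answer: c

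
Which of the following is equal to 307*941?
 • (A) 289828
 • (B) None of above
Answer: B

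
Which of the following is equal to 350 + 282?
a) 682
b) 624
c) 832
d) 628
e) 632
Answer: e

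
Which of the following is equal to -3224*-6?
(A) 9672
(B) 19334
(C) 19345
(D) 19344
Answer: D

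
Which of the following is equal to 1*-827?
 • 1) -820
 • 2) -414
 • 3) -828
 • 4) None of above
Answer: 4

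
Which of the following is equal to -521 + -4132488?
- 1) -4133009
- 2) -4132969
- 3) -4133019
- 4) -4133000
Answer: 1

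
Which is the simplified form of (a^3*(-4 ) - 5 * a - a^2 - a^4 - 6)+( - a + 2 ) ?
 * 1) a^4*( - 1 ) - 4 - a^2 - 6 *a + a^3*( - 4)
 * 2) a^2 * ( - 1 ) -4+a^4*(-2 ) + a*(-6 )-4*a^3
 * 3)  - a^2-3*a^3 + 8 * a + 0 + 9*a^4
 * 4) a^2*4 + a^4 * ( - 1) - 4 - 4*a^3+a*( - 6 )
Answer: 1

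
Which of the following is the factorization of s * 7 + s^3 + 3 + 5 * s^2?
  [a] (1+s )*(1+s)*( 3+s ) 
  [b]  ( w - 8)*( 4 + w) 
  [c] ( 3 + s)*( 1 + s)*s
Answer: a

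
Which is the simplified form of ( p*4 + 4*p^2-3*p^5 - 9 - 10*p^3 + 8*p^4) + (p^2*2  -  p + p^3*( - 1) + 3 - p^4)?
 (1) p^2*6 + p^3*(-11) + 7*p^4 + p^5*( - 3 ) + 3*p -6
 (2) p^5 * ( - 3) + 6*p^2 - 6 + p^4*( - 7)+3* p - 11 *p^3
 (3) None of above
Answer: 1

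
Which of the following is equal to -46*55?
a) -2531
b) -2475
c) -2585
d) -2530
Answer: d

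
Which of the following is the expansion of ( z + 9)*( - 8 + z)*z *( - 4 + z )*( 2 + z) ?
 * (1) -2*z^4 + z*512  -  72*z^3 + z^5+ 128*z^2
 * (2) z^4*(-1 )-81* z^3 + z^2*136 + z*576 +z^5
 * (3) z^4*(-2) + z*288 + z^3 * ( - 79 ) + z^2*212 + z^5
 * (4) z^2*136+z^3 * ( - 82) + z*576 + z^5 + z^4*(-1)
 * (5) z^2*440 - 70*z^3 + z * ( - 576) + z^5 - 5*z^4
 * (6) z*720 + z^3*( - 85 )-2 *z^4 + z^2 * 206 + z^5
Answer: 4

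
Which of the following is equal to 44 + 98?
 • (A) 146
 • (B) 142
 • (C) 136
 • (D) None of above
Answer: B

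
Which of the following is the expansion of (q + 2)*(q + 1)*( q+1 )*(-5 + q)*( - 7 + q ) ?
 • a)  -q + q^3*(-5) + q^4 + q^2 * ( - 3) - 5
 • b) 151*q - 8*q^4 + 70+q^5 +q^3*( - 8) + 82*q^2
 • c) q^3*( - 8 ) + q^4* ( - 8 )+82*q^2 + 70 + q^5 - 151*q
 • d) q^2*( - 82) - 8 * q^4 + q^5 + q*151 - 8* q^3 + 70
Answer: b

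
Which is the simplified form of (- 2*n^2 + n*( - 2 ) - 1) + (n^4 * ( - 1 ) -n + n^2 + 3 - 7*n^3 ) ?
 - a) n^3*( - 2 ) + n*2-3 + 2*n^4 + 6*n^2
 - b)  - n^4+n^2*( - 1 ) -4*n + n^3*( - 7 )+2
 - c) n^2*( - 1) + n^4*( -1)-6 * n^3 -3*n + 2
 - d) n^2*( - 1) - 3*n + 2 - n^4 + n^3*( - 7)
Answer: d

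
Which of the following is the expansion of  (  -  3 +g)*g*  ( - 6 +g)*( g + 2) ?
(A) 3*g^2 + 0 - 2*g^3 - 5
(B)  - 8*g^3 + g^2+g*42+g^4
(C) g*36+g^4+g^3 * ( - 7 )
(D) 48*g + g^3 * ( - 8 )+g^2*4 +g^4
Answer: C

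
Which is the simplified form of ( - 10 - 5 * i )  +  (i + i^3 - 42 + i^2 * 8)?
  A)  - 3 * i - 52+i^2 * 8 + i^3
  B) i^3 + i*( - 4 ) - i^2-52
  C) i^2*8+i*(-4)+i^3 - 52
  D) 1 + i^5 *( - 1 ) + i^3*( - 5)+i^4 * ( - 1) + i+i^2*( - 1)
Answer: C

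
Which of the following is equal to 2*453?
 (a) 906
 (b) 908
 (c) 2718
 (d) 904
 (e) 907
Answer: a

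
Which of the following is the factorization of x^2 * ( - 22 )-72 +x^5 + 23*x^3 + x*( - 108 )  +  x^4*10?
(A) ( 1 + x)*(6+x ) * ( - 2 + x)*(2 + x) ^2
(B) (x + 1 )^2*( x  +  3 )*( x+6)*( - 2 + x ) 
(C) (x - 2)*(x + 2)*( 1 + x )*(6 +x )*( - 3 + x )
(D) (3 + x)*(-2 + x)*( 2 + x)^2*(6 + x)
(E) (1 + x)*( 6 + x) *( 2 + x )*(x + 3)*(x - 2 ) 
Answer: E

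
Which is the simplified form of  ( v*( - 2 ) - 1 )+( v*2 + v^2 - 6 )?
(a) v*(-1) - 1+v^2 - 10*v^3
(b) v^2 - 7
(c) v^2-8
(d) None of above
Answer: b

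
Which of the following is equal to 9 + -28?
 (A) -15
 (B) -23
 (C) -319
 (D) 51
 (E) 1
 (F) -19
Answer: F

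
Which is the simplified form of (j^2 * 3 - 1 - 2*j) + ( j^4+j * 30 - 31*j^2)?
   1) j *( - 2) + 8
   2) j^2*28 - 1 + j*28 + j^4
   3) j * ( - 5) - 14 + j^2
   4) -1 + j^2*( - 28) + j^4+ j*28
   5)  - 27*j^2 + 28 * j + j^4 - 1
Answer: 4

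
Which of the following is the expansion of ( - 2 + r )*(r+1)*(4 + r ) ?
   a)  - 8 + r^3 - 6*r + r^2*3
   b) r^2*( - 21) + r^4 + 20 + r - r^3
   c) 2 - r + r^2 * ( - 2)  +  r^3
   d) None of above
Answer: a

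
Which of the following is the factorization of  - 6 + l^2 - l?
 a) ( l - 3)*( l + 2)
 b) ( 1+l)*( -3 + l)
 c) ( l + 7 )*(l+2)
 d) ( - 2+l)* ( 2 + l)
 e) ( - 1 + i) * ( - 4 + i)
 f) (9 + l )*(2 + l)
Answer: a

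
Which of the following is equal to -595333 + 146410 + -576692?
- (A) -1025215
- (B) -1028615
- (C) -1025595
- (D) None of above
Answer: D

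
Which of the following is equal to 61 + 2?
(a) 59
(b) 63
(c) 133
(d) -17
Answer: b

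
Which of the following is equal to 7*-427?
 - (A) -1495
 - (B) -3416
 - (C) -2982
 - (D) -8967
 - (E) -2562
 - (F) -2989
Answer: F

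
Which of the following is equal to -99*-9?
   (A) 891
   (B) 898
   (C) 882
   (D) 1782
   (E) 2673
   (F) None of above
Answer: A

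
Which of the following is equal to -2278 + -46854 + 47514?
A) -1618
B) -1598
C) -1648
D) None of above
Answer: A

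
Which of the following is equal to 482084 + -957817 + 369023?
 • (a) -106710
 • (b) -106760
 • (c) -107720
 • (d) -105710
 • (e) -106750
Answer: a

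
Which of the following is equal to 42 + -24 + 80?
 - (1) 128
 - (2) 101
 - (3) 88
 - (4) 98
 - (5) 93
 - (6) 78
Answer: 4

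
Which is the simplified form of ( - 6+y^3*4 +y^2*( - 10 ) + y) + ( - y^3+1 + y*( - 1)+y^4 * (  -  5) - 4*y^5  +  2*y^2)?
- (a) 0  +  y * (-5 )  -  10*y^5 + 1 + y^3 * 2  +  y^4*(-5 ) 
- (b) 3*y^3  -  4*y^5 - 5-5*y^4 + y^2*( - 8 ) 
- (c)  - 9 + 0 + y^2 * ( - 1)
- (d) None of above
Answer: b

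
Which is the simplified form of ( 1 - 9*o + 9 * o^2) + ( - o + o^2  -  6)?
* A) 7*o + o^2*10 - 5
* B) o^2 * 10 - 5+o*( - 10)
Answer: B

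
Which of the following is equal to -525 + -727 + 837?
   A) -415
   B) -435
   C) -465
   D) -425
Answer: A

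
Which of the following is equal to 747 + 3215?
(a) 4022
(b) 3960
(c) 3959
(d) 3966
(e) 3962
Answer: e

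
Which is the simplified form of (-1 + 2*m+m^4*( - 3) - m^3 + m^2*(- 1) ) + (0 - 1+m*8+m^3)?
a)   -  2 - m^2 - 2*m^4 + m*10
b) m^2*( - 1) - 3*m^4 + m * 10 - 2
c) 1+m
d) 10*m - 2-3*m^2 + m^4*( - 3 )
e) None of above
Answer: b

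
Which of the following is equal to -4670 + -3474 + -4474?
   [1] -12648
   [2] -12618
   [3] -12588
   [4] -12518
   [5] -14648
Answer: 2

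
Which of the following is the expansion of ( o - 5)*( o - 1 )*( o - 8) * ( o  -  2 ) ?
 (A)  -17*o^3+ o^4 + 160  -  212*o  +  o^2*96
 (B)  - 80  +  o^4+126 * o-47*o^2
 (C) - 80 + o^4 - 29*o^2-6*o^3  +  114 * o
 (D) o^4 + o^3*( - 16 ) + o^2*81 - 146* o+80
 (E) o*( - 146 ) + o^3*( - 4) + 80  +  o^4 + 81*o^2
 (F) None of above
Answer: D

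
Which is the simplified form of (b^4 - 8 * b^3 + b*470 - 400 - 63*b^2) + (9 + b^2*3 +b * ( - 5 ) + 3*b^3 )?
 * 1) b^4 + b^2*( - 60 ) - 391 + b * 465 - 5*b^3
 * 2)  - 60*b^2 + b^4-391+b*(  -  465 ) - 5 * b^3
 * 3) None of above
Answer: 1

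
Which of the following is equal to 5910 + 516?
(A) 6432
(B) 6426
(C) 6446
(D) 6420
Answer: B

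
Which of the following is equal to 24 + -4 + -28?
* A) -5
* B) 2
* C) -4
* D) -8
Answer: D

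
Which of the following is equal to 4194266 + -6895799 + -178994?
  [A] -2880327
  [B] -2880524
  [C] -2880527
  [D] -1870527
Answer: C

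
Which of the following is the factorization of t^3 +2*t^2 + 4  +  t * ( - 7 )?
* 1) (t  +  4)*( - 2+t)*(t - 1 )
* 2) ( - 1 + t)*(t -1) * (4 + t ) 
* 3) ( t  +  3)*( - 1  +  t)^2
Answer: 2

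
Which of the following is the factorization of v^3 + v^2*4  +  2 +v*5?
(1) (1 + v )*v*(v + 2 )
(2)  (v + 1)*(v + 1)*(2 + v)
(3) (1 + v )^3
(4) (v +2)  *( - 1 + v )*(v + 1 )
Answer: 2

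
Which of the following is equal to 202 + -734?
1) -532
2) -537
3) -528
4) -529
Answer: 1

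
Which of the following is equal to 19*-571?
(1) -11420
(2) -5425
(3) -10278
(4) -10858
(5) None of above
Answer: 5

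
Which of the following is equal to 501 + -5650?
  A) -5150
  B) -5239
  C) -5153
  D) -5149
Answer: D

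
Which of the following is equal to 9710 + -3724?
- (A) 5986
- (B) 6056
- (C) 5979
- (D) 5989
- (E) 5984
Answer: A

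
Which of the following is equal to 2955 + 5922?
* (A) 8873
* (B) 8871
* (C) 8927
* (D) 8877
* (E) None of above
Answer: D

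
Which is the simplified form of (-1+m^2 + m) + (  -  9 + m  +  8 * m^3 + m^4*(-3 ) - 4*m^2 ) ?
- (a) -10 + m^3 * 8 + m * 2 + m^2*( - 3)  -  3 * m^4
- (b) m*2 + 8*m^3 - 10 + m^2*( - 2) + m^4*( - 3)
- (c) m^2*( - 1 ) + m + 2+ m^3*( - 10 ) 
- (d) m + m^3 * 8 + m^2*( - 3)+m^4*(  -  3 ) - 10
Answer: a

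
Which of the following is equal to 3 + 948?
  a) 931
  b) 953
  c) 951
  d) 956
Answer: c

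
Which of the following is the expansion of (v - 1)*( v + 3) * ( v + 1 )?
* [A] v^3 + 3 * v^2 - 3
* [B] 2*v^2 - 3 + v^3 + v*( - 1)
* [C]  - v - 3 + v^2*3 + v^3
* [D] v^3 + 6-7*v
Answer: C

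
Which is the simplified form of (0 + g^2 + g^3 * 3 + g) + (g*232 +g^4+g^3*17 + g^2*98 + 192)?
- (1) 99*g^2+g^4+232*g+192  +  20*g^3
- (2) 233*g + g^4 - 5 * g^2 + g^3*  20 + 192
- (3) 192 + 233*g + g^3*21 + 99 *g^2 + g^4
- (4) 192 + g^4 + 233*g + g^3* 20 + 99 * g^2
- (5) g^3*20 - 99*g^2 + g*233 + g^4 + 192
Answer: 4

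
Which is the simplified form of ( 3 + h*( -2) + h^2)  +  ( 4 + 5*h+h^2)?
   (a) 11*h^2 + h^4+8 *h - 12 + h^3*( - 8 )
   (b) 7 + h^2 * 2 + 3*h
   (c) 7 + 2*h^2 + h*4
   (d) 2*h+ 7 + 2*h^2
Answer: b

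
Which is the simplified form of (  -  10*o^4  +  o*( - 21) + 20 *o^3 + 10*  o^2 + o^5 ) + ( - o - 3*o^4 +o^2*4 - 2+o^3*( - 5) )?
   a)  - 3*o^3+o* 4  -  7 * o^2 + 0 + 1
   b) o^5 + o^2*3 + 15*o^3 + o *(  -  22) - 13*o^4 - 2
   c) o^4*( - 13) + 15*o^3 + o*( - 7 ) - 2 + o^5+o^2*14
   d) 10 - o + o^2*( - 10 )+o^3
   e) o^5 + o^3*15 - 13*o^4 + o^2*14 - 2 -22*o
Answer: e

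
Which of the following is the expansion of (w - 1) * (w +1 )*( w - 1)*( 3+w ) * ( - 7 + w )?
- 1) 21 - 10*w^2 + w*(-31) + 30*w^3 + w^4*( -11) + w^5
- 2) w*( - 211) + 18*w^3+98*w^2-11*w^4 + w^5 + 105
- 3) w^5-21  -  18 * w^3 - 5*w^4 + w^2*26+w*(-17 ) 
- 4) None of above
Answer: 4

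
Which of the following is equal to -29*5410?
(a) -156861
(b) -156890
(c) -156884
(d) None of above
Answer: b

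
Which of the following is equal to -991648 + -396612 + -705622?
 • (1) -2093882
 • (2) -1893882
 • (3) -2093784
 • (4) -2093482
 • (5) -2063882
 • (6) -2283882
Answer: 1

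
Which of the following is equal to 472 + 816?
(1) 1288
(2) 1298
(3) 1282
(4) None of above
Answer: 1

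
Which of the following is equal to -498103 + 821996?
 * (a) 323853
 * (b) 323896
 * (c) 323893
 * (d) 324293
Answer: c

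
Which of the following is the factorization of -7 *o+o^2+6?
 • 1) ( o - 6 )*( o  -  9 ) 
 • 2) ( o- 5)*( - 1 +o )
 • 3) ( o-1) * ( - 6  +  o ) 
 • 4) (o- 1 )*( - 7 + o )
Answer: 3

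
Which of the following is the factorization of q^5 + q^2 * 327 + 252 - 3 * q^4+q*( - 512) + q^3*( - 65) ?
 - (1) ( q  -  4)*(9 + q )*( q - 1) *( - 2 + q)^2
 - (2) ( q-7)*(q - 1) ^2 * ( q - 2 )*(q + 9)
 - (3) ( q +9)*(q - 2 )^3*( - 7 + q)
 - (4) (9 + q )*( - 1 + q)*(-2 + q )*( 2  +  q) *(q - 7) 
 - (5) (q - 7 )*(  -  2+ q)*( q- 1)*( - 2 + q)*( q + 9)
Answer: 5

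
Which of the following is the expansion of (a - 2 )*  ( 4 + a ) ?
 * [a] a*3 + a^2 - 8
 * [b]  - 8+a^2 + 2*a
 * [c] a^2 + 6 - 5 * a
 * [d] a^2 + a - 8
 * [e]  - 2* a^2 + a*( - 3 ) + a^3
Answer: b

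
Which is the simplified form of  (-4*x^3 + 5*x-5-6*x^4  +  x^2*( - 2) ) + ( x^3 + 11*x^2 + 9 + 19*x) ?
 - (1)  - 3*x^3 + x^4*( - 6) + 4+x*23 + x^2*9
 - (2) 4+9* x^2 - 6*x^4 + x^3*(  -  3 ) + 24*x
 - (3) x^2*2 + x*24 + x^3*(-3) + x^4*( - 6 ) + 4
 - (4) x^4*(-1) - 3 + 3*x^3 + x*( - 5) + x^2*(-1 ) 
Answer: 2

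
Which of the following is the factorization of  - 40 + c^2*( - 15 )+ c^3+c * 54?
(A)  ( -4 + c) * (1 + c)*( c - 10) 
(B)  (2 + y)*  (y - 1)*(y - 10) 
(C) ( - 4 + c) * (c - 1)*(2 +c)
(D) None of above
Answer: D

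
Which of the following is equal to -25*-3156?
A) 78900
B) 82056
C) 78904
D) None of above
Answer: A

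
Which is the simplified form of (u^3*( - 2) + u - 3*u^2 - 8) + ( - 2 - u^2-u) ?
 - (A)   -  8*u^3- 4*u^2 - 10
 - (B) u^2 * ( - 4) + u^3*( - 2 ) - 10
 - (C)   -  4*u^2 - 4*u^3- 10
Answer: B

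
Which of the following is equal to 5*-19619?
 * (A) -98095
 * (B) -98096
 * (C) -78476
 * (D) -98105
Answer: A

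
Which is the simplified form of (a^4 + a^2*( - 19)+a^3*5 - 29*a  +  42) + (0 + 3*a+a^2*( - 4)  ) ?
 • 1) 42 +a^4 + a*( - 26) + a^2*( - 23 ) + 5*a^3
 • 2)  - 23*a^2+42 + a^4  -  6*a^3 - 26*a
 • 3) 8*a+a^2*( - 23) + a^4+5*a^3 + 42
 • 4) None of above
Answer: 1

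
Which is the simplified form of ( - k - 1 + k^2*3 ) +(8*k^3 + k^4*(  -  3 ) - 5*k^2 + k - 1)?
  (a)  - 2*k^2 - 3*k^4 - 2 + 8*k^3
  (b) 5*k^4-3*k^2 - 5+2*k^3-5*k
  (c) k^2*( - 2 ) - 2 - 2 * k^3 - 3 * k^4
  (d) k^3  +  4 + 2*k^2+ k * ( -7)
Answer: a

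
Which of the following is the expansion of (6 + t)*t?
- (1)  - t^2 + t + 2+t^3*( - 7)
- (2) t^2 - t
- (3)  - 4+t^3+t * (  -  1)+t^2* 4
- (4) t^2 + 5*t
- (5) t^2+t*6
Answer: 5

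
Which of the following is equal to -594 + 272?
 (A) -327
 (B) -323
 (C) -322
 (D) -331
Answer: C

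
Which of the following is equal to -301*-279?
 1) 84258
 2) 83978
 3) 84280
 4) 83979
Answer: 4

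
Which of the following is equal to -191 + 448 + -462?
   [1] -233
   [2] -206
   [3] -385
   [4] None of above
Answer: 4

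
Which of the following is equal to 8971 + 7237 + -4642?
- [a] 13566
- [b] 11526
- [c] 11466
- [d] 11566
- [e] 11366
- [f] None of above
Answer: d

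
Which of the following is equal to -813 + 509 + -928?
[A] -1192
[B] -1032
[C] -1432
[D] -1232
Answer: D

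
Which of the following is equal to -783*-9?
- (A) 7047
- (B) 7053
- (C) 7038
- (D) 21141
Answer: A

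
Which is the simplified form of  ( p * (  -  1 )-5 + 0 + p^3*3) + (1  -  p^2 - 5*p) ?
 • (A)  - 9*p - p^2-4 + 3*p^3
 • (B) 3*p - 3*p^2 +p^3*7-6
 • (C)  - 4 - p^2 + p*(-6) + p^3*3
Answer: C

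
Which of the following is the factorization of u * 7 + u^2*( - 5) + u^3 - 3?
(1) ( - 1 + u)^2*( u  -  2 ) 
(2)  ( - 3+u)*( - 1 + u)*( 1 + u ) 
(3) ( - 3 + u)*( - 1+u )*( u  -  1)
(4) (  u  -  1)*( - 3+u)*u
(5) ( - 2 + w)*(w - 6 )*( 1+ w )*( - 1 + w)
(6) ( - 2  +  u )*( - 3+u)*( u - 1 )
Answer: 3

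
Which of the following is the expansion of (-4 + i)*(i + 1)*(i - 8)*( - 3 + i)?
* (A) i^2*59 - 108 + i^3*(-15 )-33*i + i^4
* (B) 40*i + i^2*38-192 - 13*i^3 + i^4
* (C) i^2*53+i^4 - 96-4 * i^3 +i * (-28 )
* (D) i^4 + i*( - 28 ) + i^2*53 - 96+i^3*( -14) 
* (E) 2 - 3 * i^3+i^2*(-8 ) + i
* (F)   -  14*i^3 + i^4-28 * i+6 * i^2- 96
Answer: D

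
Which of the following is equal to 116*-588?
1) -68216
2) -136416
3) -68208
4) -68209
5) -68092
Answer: 3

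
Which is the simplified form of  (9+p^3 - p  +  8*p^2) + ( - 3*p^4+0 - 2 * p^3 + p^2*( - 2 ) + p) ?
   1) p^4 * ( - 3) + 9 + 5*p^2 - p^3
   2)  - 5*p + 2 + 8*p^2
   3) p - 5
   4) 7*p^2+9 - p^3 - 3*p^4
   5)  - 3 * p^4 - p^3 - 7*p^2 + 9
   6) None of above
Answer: 6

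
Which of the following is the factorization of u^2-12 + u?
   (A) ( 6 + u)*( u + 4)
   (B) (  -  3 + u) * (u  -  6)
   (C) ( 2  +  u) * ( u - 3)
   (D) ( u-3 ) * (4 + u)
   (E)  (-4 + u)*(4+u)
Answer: D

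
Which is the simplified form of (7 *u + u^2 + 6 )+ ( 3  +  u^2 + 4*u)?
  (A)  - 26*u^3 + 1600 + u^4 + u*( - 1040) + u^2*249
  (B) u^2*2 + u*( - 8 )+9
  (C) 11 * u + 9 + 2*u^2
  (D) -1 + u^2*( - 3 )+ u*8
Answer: C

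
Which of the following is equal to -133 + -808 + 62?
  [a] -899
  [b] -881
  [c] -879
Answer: c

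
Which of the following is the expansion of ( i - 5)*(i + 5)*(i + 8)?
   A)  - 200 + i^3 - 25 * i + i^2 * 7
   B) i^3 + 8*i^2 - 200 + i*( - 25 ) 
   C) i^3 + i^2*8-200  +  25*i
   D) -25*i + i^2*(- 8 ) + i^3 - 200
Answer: B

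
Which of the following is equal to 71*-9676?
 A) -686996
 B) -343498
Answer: A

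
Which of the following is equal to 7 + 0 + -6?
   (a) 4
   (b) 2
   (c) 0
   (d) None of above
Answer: d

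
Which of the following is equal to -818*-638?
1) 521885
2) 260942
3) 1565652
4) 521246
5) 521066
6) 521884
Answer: 6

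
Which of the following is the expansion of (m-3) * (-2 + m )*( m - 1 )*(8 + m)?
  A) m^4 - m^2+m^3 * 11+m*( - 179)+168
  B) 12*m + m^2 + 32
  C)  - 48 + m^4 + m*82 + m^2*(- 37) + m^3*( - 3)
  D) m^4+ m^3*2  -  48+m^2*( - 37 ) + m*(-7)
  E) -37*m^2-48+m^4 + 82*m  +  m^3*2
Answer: E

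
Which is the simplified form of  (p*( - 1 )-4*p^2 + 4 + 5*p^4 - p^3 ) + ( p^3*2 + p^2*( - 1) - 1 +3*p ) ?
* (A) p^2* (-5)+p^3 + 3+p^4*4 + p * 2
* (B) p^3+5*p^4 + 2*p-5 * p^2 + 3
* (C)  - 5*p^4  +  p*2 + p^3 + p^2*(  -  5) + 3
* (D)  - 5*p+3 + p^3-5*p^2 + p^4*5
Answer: B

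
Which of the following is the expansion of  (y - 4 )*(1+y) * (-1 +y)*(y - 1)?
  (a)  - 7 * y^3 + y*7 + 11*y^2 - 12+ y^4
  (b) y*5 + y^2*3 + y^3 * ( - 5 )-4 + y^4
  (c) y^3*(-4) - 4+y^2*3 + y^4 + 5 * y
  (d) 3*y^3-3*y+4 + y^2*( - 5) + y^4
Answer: b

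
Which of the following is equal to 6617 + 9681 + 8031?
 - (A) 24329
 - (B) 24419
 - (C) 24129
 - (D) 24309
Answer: A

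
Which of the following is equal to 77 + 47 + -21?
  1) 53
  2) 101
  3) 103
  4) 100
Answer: 3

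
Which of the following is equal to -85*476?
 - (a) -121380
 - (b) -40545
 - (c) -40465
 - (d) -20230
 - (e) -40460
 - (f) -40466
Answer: e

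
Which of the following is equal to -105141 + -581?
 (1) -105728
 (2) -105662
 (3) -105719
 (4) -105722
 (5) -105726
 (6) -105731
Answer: 4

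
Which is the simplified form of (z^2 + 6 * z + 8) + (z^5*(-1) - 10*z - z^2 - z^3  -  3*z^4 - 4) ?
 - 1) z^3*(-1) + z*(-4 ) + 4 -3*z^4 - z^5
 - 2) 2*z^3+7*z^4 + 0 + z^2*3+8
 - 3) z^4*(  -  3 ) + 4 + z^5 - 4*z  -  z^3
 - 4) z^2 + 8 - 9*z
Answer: 1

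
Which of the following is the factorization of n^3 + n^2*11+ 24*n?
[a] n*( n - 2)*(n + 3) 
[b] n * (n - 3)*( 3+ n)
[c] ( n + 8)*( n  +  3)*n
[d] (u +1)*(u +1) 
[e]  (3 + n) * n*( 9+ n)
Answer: c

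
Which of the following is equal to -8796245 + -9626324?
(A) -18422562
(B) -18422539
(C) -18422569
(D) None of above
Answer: C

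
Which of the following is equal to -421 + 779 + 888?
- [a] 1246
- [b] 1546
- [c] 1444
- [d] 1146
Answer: a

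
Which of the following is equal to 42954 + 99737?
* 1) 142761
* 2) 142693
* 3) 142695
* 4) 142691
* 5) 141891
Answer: 4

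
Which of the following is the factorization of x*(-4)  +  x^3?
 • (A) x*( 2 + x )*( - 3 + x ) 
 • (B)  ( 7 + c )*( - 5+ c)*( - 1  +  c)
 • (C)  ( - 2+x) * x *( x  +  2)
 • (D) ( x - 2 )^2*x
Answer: C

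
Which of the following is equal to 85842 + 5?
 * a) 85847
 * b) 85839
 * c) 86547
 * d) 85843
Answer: a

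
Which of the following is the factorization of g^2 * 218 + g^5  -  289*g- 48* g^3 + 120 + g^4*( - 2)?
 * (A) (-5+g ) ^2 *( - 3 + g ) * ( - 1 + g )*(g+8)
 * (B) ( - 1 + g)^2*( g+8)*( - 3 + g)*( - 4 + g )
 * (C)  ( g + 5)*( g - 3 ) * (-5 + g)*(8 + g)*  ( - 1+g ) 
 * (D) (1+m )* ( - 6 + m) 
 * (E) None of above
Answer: E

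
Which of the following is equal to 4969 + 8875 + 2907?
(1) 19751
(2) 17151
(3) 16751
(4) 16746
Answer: 3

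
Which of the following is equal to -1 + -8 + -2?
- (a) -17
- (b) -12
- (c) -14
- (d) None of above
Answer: d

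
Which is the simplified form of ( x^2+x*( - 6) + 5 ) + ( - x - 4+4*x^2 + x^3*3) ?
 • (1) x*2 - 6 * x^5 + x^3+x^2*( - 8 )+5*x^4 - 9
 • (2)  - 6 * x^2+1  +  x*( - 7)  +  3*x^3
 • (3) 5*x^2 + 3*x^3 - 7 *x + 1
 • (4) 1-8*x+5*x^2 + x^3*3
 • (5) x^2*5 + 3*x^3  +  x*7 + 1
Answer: 3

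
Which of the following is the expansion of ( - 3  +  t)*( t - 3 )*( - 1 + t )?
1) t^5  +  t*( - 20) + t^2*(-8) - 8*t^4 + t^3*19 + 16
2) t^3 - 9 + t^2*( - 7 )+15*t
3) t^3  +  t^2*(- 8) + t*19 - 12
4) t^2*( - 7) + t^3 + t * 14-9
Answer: 2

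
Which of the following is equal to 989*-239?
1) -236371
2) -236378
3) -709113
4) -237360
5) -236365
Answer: 1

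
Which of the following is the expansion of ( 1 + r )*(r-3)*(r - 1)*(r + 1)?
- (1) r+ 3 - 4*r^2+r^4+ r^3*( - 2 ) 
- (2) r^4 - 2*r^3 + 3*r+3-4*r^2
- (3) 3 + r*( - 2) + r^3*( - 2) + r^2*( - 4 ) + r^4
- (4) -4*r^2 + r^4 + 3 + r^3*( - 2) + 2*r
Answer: 4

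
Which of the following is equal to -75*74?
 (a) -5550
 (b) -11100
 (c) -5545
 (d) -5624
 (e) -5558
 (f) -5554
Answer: a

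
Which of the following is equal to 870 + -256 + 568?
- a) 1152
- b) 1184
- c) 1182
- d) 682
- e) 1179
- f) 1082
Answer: c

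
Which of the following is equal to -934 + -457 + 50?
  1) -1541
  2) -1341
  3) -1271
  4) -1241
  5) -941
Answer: 2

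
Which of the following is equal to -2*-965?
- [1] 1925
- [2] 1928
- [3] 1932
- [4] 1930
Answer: 4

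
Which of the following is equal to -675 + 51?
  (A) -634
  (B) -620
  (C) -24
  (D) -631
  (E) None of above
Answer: E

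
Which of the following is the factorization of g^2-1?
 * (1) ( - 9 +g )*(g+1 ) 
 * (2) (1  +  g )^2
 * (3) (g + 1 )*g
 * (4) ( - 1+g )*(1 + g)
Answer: 4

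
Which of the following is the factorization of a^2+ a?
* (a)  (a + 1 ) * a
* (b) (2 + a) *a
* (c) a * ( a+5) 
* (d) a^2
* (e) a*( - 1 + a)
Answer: a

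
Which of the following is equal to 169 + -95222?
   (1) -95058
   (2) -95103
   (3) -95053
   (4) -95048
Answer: 3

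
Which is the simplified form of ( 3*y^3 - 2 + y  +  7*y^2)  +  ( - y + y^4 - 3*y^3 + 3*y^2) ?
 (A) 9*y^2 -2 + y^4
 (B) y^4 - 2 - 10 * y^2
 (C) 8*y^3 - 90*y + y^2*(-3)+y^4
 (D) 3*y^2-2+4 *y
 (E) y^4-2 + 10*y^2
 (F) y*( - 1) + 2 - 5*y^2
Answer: E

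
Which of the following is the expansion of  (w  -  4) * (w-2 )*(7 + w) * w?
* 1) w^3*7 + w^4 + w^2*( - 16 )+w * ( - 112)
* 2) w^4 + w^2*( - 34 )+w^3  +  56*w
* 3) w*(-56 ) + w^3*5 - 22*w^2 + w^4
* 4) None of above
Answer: 2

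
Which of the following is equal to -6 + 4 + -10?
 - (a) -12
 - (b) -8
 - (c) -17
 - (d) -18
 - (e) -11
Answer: a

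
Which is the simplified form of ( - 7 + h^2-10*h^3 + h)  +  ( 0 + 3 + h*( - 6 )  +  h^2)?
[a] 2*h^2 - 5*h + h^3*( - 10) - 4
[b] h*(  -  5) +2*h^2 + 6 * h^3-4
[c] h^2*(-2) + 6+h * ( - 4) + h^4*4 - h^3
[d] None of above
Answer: a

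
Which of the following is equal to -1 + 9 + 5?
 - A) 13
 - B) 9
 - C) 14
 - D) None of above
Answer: A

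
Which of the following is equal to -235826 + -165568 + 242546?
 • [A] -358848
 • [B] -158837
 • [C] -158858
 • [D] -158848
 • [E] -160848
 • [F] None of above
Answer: D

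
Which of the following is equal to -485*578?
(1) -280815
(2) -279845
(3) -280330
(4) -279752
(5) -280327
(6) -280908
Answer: 3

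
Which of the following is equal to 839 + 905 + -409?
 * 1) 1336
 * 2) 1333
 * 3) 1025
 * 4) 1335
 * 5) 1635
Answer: 4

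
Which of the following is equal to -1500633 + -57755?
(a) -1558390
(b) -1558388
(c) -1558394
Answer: b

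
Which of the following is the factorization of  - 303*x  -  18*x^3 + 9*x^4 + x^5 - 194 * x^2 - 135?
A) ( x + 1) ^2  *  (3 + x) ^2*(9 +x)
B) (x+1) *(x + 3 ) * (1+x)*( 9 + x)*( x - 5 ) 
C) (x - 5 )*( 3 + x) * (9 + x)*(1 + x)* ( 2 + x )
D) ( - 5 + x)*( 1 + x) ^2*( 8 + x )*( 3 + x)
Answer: B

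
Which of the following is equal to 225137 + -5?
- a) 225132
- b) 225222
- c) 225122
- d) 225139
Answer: a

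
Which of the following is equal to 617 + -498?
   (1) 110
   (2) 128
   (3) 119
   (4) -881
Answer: 3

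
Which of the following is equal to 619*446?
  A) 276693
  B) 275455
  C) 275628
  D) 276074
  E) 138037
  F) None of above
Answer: D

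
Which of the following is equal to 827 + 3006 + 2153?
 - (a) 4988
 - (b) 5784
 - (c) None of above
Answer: c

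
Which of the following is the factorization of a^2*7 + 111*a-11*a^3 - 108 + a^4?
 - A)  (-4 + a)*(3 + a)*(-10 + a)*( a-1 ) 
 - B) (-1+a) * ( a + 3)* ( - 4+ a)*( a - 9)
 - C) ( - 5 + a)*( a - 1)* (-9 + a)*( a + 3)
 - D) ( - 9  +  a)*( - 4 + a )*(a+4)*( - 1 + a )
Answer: B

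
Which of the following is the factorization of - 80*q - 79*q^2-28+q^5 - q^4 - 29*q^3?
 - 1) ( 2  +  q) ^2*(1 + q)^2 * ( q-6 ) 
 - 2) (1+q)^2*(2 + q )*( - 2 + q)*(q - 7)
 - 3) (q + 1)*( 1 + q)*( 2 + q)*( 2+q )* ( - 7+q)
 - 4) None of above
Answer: 3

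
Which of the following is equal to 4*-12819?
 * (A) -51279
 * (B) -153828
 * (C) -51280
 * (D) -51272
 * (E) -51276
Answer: E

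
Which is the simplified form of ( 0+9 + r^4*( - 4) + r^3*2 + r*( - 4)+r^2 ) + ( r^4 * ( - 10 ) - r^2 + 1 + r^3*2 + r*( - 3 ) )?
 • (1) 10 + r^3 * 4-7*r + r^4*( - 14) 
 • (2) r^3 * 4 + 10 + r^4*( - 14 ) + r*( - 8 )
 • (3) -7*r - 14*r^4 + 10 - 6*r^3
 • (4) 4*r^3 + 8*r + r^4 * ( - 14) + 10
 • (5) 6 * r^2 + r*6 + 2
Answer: 1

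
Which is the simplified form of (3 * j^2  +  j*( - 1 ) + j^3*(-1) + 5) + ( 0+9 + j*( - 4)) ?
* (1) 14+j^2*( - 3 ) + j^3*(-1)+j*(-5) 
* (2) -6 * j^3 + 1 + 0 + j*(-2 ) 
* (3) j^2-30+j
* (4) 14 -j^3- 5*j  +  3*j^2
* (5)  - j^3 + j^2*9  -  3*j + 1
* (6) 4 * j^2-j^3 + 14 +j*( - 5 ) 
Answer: 4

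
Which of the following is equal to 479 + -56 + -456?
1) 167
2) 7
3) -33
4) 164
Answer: 3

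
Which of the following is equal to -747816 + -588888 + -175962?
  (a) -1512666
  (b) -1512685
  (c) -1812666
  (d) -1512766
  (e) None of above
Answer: a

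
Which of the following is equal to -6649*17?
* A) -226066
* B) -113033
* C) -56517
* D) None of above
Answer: B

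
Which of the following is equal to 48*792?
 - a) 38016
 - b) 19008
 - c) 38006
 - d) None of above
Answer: a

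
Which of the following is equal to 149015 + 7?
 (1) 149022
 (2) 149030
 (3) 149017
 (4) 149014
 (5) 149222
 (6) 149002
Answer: 1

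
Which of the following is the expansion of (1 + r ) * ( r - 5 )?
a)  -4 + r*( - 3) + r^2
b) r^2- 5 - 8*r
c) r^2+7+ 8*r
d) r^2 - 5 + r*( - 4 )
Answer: d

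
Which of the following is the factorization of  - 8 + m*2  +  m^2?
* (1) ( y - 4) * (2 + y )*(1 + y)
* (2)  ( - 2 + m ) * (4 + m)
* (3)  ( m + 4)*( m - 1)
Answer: 2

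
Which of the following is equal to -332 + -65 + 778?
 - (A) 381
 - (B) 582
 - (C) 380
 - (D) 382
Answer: A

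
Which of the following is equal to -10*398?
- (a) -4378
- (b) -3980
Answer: b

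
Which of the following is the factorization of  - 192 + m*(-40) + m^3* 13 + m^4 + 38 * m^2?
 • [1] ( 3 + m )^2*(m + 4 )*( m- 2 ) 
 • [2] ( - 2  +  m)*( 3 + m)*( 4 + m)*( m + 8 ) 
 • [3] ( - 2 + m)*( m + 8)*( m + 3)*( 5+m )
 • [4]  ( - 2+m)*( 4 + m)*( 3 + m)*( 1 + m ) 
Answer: 2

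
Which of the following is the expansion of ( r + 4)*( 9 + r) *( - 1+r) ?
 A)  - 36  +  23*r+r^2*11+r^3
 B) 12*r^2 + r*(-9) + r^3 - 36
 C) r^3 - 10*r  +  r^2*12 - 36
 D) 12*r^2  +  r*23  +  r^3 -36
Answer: D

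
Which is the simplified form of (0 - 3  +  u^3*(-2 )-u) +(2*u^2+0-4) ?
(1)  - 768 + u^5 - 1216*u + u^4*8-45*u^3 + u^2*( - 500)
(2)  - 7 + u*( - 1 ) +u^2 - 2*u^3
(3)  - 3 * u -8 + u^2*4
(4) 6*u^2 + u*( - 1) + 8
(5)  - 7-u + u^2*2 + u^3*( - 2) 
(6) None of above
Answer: 5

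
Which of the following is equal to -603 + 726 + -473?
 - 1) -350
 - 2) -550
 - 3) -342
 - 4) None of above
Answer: 1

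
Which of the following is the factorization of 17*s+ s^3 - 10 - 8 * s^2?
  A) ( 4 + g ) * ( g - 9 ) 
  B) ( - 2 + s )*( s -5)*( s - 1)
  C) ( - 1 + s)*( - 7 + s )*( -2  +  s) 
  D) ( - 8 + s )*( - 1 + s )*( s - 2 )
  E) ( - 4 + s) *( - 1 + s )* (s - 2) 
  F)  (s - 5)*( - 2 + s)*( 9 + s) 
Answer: B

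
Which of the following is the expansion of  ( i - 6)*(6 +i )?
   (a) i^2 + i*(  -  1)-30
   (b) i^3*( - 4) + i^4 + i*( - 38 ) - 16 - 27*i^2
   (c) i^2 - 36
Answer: c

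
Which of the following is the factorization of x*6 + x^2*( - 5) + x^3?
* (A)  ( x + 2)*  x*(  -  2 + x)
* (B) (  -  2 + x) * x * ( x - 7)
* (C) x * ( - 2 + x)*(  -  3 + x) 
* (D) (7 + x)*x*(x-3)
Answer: C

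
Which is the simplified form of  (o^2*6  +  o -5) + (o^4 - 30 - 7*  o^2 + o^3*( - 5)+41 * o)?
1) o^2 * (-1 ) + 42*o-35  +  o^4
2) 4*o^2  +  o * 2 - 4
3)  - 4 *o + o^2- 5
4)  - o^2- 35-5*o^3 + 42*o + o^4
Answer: 4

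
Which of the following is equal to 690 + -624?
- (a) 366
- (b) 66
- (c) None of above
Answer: b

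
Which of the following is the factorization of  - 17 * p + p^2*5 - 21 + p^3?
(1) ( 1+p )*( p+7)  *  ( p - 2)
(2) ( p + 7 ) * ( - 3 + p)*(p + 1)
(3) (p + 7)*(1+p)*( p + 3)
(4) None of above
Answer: 2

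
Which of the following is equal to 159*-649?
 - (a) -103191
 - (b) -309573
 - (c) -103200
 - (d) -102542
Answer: a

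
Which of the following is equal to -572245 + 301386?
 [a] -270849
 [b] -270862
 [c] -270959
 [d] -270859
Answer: d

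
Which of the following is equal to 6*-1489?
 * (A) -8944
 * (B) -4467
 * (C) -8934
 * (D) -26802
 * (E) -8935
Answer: C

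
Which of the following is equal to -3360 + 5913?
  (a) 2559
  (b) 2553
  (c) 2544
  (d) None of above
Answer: b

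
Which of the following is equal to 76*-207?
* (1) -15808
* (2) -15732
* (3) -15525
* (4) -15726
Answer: 2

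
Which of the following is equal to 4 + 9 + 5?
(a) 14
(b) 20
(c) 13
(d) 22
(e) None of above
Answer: e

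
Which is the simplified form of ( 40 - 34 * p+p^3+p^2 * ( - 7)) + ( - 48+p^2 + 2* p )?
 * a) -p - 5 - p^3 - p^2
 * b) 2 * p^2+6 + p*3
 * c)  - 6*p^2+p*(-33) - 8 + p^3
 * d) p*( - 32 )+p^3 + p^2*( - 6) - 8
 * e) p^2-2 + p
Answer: d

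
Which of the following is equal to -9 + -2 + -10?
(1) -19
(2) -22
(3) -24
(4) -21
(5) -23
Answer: 4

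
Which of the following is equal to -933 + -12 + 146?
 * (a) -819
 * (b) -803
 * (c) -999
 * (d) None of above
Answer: d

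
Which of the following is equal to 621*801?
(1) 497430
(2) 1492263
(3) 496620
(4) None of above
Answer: 4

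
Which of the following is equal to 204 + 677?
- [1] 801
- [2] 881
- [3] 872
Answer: 2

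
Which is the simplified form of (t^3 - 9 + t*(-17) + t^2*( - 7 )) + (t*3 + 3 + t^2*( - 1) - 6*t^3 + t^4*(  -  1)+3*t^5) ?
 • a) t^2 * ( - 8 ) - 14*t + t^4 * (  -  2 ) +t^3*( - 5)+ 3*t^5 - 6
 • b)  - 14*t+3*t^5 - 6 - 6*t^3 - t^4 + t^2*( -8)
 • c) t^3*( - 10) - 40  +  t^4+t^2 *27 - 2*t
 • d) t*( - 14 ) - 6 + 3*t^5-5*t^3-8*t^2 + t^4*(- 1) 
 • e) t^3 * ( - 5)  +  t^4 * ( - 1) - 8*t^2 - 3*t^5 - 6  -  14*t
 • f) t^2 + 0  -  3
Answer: d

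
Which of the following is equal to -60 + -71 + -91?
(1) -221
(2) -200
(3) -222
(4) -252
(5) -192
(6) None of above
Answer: 3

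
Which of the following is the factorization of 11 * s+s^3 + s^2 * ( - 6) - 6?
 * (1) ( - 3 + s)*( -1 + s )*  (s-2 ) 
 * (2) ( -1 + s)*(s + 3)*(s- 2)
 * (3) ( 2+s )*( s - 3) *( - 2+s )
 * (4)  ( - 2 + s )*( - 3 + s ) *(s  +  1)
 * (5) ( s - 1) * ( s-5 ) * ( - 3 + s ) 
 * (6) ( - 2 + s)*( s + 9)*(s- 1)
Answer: 1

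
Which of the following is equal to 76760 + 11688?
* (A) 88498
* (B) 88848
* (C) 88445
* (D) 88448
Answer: D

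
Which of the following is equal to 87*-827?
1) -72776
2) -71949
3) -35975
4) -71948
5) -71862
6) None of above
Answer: 2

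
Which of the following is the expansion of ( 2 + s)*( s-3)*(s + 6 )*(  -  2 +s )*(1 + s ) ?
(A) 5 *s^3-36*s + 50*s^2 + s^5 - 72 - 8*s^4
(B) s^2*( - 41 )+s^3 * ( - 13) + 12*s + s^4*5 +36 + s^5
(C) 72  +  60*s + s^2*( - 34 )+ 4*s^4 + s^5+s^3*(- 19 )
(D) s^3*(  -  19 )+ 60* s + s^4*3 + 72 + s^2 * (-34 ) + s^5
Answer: C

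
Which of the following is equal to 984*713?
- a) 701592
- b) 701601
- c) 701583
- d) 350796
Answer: a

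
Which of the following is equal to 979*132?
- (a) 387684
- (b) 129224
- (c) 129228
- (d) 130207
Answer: c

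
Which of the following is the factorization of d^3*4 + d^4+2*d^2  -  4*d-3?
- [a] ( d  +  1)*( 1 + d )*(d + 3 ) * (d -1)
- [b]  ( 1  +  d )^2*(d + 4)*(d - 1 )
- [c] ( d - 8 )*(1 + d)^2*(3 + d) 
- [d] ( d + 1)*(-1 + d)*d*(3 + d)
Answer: a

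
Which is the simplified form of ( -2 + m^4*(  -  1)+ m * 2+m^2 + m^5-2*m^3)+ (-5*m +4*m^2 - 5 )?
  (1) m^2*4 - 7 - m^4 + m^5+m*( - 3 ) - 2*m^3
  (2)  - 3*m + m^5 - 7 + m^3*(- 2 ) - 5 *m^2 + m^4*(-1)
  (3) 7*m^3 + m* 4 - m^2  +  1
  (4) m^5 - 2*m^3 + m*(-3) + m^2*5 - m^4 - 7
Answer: 4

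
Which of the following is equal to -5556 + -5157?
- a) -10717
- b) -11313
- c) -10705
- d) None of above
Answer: d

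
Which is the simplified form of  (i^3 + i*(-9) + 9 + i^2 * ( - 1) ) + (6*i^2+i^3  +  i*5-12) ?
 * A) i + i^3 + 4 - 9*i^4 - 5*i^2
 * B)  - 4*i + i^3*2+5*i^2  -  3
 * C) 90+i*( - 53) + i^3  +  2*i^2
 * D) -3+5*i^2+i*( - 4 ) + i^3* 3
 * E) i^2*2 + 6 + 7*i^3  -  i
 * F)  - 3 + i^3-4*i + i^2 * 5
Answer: B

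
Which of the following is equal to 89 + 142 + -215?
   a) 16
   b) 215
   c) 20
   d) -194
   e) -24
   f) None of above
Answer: a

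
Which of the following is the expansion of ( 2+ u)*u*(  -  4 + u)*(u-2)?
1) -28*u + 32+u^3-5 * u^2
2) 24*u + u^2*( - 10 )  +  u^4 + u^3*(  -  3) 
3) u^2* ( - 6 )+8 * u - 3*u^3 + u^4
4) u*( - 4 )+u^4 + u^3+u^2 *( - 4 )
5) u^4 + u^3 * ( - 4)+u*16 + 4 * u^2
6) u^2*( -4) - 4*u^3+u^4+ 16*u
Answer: 6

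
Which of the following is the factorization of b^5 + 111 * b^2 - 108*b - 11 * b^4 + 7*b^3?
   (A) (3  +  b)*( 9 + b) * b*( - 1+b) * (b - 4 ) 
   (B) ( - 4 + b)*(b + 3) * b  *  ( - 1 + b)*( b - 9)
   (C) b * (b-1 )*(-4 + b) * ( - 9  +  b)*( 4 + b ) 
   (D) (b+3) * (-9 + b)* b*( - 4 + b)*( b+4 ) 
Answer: B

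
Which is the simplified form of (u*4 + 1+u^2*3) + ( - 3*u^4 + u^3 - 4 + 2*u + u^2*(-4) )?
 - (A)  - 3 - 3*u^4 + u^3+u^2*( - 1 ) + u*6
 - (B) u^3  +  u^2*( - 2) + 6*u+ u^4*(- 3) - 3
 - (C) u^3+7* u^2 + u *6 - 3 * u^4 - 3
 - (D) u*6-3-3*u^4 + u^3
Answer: A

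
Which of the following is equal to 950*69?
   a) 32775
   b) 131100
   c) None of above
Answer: c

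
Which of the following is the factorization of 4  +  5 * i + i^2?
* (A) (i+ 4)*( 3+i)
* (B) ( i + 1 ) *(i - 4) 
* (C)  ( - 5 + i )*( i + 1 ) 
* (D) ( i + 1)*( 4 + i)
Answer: D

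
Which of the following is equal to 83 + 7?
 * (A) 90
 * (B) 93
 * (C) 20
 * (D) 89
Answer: A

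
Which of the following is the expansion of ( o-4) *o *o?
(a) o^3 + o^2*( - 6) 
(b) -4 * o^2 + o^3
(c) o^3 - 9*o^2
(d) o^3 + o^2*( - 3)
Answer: b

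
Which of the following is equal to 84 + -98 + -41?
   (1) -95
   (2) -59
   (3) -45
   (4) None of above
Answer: 4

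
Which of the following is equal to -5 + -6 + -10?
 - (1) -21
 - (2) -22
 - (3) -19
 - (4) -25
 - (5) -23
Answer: 1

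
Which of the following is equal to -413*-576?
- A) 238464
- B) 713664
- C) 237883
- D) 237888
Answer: D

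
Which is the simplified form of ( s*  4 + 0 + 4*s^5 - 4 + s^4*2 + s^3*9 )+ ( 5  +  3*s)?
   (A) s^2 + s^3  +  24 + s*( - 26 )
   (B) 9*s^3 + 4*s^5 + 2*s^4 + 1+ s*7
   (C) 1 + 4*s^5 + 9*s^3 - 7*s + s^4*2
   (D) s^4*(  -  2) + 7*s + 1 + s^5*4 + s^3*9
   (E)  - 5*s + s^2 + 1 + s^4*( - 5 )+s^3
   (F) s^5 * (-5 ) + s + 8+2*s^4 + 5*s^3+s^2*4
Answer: B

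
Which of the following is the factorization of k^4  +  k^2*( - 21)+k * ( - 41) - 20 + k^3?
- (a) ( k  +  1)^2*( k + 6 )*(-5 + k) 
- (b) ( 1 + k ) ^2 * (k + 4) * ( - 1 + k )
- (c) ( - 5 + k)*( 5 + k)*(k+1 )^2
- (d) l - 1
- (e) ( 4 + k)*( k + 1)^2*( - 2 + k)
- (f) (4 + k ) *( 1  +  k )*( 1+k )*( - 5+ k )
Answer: f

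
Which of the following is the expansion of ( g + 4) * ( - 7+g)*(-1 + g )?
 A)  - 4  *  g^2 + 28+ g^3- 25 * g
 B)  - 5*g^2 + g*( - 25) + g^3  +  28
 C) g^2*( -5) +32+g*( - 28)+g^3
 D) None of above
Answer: A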